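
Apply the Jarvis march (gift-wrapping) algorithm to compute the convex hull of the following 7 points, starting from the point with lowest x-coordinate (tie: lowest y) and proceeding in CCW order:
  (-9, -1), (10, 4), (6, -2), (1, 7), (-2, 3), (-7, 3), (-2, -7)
Hull (CCW) = [(-9, -1), (-2, -7), (6, -2), (10, 4), (1, 7), (-7, 3)]

Jarvis march: at each step, from the current hull vertex p, select the next vertex q as the point such that every other point lies strictly to the left of (or on) the directed line p → q. (Equivalently: for every other point r, the cross product (q − p) × (r − p) ≥ 0.)
Starting point (lowest x, tie lowest y): (-9, -1). Wrap until returning to start. Resulting hull: (-9, -1), (-2, -7), (6, -2), (10, 4), (1, 7), (-7, 3).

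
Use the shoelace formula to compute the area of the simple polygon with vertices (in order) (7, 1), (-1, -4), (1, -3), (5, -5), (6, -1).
Area = 14

Shoelace formula: Area = (1/2) |Σ_i (x_i · y_{i+1} − x_{i+1} · y_i)| (indices mod n). Compute each cross term:
  (7)(-4) − (-1)(1) = -27
  (-1)(-3) − (1)(-4) = 7
  (1)(-5) − (5)(-3) = 10
  (5)(-1) − (6)(-5) = 25
  (6)(1) − (7)(-1) = 13
Sum = 28, so (signed) Area = 28/2 = 14, |Area| = 14.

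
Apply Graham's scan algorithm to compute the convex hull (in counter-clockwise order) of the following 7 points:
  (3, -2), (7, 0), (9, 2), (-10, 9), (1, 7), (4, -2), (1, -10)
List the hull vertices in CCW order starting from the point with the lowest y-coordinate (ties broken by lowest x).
Hull (CCW) = [(1, -10), (9, 2), (1, 7), (-10, 9)]

Graham scan procedure:
  1. Find the pivot p₀ = point with lowest y (tie → lowest x): (1, -10).
  2. Sort the remaining points by polar angle around p₀.
  3. Walk through sorted points, maintaining a stack; pop the top while the last three entries make a non-left turn (cross product ≤ 0).
  4. Final stack is the convex hull in CCW order: (1, -10), (9, 2), (1, 7), (-10, 9).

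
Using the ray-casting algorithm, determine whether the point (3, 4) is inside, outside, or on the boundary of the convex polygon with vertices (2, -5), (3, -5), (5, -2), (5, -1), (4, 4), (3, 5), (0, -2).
The point (3, 4) lies strictly inside the polygon

Cast a horizontal ray to the right from the query point and count how many polygon edges it crosses (each edge strictly once or zero times, handled with the usual half-open convention). 
Parity of crossings → odd ⇒ inside.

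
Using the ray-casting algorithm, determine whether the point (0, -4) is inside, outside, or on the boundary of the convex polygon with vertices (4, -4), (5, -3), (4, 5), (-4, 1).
The point (0, -4) lies strictly outside the polygon

Cast a horizontal ray to the right from the query point and count how many polygon edges it crosses (each edge strictly once or zero times, handled with the usual half-open convention). 
Parity of crossings → even ⇒ outside.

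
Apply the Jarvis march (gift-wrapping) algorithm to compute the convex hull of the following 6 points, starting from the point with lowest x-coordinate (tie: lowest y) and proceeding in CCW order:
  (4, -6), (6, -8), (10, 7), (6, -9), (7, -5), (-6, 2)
Hull (CCW) = [(-6, 2), (6, -9), (10, 7)]

Jarvis march: at each step, from the current hull vertex p, select the next vertex q as the point such that every other point lies strictly to the left of (or on) the directed line p → q. (Equivalently: for every other point r, the cross product (q − p) × (r − p) ≥ 0.)
Starting point (lowest x, tie lowest y): (-6, 2). Wrap until returning to start. Resulting hull: (-6, 2), (6, -9), (10, 7).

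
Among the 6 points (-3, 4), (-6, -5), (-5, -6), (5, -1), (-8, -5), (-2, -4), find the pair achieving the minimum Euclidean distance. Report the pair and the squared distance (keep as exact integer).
Pair = ((-6, -5), (-5, -6)); squared distance = 2

Compute all C(6, 2) = 15 pairwise squared distances (x_i − x_j)² + (y_i − y_j)². The minimum is 2, attained by the pair ((-6, -5), (-5, -6)).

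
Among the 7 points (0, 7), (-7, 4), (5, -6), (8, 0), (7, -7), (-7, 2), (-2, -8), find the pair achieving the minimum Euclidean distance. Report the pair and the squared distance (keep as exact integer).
Pair = ((-7, 4), (-7, 2)); squared distance = 4

Compute all C(7, 2) = 21 pairwise squared distances (x_i − x_j)² + (y_i − y_j)². The minimum is 4, attained by the pair ((-7, 4), (-7, 2)).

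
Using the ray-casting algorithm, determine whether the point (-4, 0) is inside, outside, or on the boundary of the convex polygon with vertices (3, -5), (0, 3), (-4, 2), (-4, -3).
The point (-4, 0) lies on the polygon boundary

Boundary check: the query satisfies the collinearity and bounding-box conditions for some polygon edge, so it lies exactly on the boundary.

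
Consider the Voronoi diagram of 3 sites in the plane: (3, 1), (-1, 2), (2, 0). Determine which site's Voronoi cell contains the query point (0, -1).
Nearest site = (2, 0)

The Voronoi cell of site s contains exactly those query points closer to s than to any other site. Compute squared distances from q = (0, -1) to each site:
  (2 − 0)² + (0 − -1)² = 5
  (-1 − 0)² + (2 − -1)² = 10
  (3 − 0)² + (1 − -1)² = 13
Minimum is attained by (2, 0), so q lies in its Voronoi cell.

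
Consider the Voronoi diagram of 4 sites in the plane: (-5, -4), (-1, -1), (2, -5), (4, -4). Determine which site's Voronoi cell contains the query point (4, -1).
Nearest site = (4, -4)

The Voronoi cell of site s contains exactly those query points closer to s than to any other site. Compute squared distances from q = (4, -1) to each site:
  (4 − 4)² + (-4 − -1)² = 9
  (2 − 4)² + (-5 − -1)² = 20
  (-1 − 4)² + (-1 − -1)² = 25
  (-5 − 4)² + (-4 − -1)² = 90
Minimum is attained by (4, -4), so q lies in its Voronoi cell.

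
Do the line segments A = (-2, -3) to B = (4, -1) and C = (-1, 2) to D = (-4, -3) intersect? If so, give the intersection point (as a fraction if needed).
No (intersection of containing lines falls outside at least one segment)

Parametrize and solve: t = -5/12, s = 7/6. At least one of these is outside [0, 1], so the segments do not intersect.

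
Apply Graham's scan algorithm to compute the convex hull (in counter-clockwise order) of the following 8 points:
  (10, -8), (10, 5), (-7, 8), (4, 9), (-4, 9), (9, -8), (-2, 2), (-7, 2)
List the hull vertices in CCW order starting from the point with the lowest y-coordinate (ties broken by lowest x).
Hull (CCW) = [(9, -8), (10, -8), (10, 5), (4, 9), (-4, 9), (-7, 8), (-7, 2)]

Graham scan procedure:
  1. Find the pivot p₀ = point with lowest y (tie → lowest x): (9, -8).
  2. Sort the remaining points by polar angle around p₀.
  3. Walk through sorted points, maintaining a stack; pop the top while the last three entries make a non-left turn (cross product ≤ 0).
  4. Final stack is the convex hull in CCW order: (9, -8), (10, -8), (10, 5), (4, 9), (-4, 9), (-7, 8), (-7, 2).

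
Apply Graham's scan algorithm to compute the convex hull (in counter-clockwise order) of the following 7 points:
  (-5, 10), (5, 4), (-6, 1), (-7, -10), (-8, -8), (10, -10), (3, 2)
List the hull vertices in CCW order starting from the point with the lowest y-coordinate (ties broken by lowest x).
Hull (CCW) = [(-7, -10), (10, -10), (5, 4), (-5, 10), (-8, -8)]

Graham scan procedure:
  1. Find the pivot p₀ = point with lowest y (tie → lowest x): (-7, -10).
  2. Sort the remaining points by polar angle around p₀.
  3. Walk through sorted points, maintaining a stack; pop the top while the last three entries make a non-left turn (cross product ≤ 0).
  4. Final stack is the convex hull in CCW order: (-7, -10), (10, -10), (5, 4), (-5, 10), (-8, -8).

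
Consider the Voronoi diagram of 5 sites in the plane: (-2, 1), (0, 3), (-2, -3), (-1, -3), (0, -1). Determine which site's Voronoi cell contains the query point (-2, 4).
Nearest site = (0, 3)

The Voronoi cell of site s contains exactly those query points closer to s than to any other site. Compute squared distances from q = (-2, 4) to each site:
  (0 − -2)² + (3 − 4)² = 5
  (-2 − -2)² + (1 − 4)² = 9
  (0 − -2)² + (-1 − 4)² = 29
  (-2 − -2)² + (-3 − 4)² = 49
  (-1 − -2)² + (-3 − 4)² = 50
Minimum is attained by (0, 3), so q lies in its Voronoi cell.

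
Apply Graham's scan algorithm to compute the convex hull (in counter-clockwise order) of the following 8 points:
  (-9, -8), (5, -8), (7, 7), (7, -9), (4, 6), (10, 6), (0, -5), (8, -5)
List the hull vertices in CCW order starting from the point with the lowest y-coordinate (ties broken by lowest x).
Hull (CCW) = [(7, -9), (8, -5), (10, 6), (7, 7), (4, 6), (-9, -8)]

Graham scan procedure:
  1. Find the pivot p₀ = point with lowest y (tie → lowest x): (7, -9).
  2. Sort the remaining points by polar angle around p₀.
  3. Walk through sorted points, maintaining a stack; pop the top while the last three entries make a non-left turn (cross product ≤ 0).
  4. Final stack is the convex hull in CCW order: (7, -9), (8, -5), (10, 6), (7, 7), (4, 6), (-9, -8).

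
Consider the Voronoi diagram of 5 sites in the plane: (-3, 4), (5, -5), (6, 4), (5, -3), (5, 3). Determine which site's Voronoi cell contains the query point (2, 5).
Nearest site = (5, 3)

The Voronoi cell of site s contains exactly those query points closer to s than to any other site. Compute squared distances from q = (2, 5) to each site:
  (5 − 2)² + (3 − 5)² = 13
  (6 − 2)² + (4 − 5)² = 17
  (-3 − 2)² + (4 − 5)² = 26
  (5 − 2)² + (-3 − 5)² = 73
  (5 − 2)² + (-5 − 5)² = 109
Minimum is attained by (5, 3), so q lies in its Voronoi cell.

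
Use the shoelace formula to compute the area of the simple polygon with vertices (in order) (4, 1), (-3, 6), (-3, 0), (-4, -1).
Area = 24

Shoelace formula: Area = (1/2) |Σ_i (x_i · y_{i+1} − x_{i+1} · y_i)| (indices mod n). Compute each cross term:
  (4)(6) − (-3)(1) = 27
  (-3)(0) − (-3)(6) = 18
  (-3)(-1) − (-4)(0) = 3
  (-4)(1) − (4)(-1) = 0
Sum = 48, so (signed) Area = 48/2 = 24, |Area| = 24.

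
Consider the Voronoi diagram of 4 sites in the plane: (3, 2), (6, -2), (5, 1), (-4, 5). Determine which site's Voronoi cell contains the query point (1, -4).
Nearest site = (6, -2)

The Voronoi cell of site s contains exactly those query points closer to s than to any other site. Compute squared distances from q = (1, -4) to each site:
  (6 − 1)² + (-2 − -4)² = 29
  (3 − 1)² + (2 − -4)² = 40
  (5 − 1)² + (1 − -4)² = 41
  (-4 − 1)² + (5 − -4)² = 106
Minimum is attained by (6, -2), so q lies in its Voronoi cell.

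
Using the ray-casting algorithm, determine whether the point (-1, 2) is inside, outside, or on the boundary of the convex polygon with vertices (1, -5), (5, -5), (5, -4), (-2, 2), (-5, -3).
The point (-1, 2) lies strictly outside the polygon

Cast a horizontal ray to the right from the query point and count how many polygon edges it crosses (each edge strictly once or zero times, handled with the usual half-open convention). 
Parity of crossings → even ⇒ outside.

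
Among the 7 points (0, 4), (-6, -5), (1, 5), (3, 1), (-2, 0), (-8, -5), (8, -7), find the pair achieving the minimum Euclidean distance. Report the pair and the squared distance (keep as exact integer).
Pair = ((0, 4), (1, 5)); squared distance = 2

Compute all C(7, 2) = 21 pairwise squared distances (x_i − x_j)² + (y_i − y_j)². The minimum is 2, attained by the pair ((0, 4), (1, 5)).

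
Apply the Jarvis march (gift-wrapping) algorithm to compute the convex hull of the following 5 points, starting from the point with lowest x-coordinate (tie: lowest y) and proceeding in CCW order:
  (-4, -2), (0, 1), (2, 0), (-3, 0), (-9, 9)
Hull (CCW) = [(-9, 9), (-4, -2), (2, 0)]

Jarvis march: at each step, from the current hull vertex p, select the next vertex q as the point such that every other point lies strictly to the left of (or on) the directed line p → q. (Equivalently: for every other point r, the cross product (q − p) × (r − p) ≥ 0.)
Starting point (lowest x, tie lowest y): (-9, 9). Wrap until returning to start. Resulting hull: (-9, 9), (-4, -2), (2, 0).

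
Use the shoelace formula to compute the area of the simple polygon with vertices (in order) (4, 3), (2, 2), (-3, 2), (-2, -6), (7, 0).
Area = 97/2

Shoelace formula: Area = (1/2) |Σ_i (x_i · y_{i+1} − x_{i+1} · y_i)| (indices mod n). Compute each cross term:
  (4)(2) − (2)(3) = 2
  (2)(2) − (-3)(2) = 10
  (-3)(-6) − (-2)(2) = 22
  (-2)(0) − (7)(-6) = 42
  (7)(3) − (4)(0) = 21
Sum = 97, so (signed) Area = 97/2 = 97/2, |Area| = 97/2.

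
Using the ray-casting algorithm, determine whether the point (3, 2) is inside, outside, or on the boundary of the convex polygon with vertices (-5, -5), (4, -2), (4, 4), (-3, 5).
The point (3, 2) lies strictly inside the polygon

Cast a horizontal ray to the right from the query point and count how many polygon edges it crosses (each edge strictly once or zero times, handled with the usual half-open convention). 
Parity of crossings → odd ⇒ inside.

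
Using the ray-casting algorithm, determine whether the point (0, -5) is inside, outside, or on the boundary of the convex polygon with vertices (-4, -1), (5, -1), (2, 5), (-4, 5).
The point (0, -5) lies strictly outside the polygon

Cast a horizontal ray to the right from the query point and count how many polygon edges it crosses (each edge strictly once or zero times, handled with the usual half-open convention). 
Parity of crossings → even ⇒ outside.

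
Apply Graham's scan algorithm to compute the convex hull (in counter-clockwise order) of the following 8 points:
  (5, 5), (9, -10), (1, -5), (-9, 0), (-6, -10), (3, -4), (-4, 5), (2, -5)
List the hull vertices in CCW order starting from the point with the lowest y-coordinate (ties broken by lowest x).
Hull (CCW) = [(-6, -10), (9, -10), (5, 5), (-4, 5), (-9, 0)]

Graham scan procedure:
  1. Find the pivot p₀ = point with lowest y (tie → lowest x): (-6, -10).
  2. Sort the remaining points by polar angle around p₀.
  3. Walk through sorted points, maintaining a stack; pop the top while the last three entries make a non-left turn (cross product ≤ 0).
  4. Final stack is the convex hull in CCW order: (-6, -10), (9, -10), (5, 5), (-4, 5), (-9, 0).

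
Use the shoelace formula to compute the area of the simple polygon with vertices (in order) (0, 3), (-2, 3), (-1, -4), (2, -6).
Area = 37/2

Shoelace formula: Area = (1/2) |Σ_i (x_i · y_{i+1} − x_{i+1} · y_i)| (indices mod n). Compute each cross term:
  (0)(3) − (-2)(3) = 6
  (-2)(-4) − (-1)(3) = 11
  (-1)(-6) − (2)(-4) = 14
  (2)(3) − (0)(-6) = 6
Sum = 37, so (signed) Area = 37/2 = 37/2, |Area| = 37/2.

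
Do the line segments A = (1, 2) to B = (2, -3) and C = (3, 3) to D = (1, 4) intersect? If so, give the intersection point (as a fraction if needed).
No (intersection of containing lines falls outside at least one segment)

Parametrize and solve: t = -4/9, s = 11/9. At least one of these is outside [0, 1], so the segments do not intersect.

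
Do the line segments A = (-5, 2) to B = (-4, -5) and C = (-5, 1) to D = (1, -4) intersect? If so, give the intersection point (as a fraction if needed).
Yes; intersection at (-179/37, 32/37) (t = 6/37 on AB, s = 1/37 on CD)

Parametrize AB as A + t(B − A) = (-5 + 1 t, 2 + -7 t) and CD as C + s(D − C) = (-5 + 6 s, 1 + -5 s). Solve the linear system for (t, s). Determinant = -37 ≠ 0, so a unique intersection of the containing lines exists. Solution: t = 6/37, s = 1/37 — both in [0, 1], so the segments cross. Intersection point: (-179/37, 32/37).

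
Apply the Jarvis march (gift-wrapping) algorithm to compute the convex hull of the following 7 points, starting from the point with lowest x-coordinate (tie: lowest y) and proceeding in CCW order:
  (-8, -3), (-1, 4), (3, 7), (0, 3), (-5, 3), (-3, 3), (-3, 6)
Hull (CCW) = [(-8, -3), (0, 3), (3, 7), (-3, 6), (-5, 3)]

Jarvis march: at each step, from the current hull vertex p, select the next vertex q as the point such that every other point lies strictly to the left of (or on) the directed line p → q. (Equivalently: for every other point r, the cross product (q − p) × (r − p) ≥ 0.)
Starting point (lowest x, tie lowest y): (-8, -3). Wrap until returning to start. Resulting hull: (-8, -3), (0, 3), (3, 7), (-3, 6), (-5, 3).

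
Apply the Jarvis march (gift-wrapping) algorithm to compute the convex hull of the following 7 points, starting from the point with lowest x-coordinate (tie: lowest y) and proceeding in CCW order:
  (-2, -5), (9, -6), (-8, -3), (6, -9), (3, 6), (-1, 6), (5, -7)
Hull (CCW) = [(-8, -3), (6, -9), (9, -6), (3, 6), (-1, 6)]

Jarvis march: at each step, from the current hull vertex p, select the next vertex q as the point such that every other point lies strictly to the left of (or on) the directed line p → q. (Equivalently: for every other point r, the cross product (q − p) × (r − p) ≥ 0.)
Starting point (lowest x, tie lowest y): (-8, -3). Wrap until returning to start. Resulting hull: (-8, -3), (6, -9), (9, -6), (3, 6), (-1, 6).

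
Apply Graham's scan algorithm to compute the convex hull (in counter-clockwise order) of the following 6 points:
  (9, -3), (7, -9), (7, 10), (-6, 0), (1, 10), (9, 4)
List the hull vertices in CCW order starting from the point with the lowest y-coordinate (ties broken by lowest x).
Hull (CCW) = [(7, -9), (9, -3), (9, 4), (7, 10), (1, 10), (-6, 0)]

Graham scan procedure:
  1. Find the pivot p₀ = point with lowest y (tie → lowest x): (7, -9).
  2. Sort the remaining points by polar angle around p₀.
  3. Walk through sorted points, maintaining a stack; pop the top while the last three entries make a non-left turn (cross product ≤ 0).
  4. Final stack is the convex hull in CCW order: (7, -9), (9, -3), (9, 4), (7, 10), (1, 10), (-6, 0).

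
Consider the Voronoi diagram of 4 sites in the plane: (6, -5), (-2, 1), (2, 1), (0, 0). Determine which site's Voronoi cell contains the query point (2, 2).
Nearest site = (2, 1)

The Voronoi cell of site s contains exactly those query points closer to s than to any other site. Compute squared distances from q = (2, 2) to each site:
  (2 − 2)² + (1 − 2)² = 1
  (0 − 2)² + (0 − 2)² = 8
  (-2 − 2)² + (1 − 2)² = 17
  (6 − 2)² + (-5 − 2)² = 65
Minimum is attained by (2, 1), so q lies in its Voronoi cell.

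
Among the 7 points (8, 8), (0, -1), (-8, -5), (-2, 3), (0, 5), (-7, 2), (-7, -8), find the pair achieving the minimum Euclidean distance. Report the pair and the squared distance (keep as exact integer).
Pair = ((-2, 3), (0, 5)); squared distance = 8

Compute all C(7, 2) = 21 pairwise squared distances (x_i − x_j)² + (y_i − y_j)². The minimum is 8, attained by the pair ((-2, 3), (0, 5)).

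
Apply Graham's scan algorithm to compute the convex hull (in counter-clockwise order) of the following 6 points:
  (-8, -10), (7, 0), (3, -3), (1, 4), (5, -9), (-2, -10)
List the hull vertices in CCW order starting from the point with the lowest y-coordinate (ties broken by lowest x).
Hull (CCW) = [(-8, -10), (-2, -10), (5, -9), (7, 0), (1, 4)]

Graham scan procedure:
  1. Find the pivot p₀ = point with lowest y (tie → lowest x): (-8, -10).
  2. Sort the remaining points by polar angle around p₀.
  3. Walk through sorted points, maintaining a stack; pop the top while the last three entries make a non-left turn (cross product ≤ 0).
  4. Final stack is the convex hull in CCW order: (-8, -10), (-2, -10), (5, -9), (7, 0), (1, 4).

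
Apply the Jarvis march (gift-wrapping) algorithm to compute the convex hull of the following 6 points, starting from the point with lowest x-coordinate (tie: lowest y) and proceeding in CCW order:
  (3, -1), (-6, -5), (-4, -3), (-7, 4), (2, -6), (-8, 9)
Hull (CCW) = [(-8, 9), (-6, -5), (2, -6), (3, -1)]

Jarvis march: at each step, from the current hull vertex p, select the next vertex q as the point such that every other point lies strictly to the left of (or on) the directed line p → q. (Equivalently: for every other point r, the cross product (q − p) × (r − p) ≥ 0.)
Starting point (lowest x, tie lowest y): (-8, 9). Wrap until returning to start. Resulting hull: (-8, 9), (-6, -5), (2, -6), (3, -1).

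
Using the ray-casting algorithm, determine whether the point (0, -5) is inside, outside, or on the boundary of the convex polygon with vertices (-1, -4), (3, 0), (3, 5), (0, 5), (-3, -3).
The point (0, -5) lies strictly outside the polygon

Cast a horizontal ray to the right from the query point and count how many polygon edges it crosses (each edge strictly once or zero times, handled with the usual half-open convention). 
Parity of crossings → even ⇒ outside.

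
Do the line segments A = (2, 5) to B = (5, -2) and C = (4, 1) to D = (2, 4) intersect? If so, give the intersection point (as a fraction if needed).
Yes; intersection at (16/5, 11/5) (t = 2/5 on AB, s = 2/5 on CD)

Parametrize AB as A + t(B − A) = (2 + 3 t, 5 + -7 t) and CD as C + s(D − C) = (4 + -2 s, 1 + 3 s). Solve the linear system for (t, s). Determinant = 5 ≠ 0, so a unique intersection of the containing lines exists. Solution: t = 2/5, s = 2/5 — both in [0, 1], so the segments cross. Intersection point: (16/5, 11/5).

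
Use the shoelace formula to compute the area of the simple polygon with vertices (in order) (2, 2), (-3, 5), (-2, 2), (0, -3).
Area = 16

Shoelace formula: Area = (1/2) |Σ_i (x_i · y_{i+1} − x_{i+1} · y_i)| (indices mod n). Compute each cross term:
  (2)(5) − (-3)(2) = 16
  (-3)(2) − (-2)(5) = 4
  (-2)(-3) − (0)(2) = 6
  (0)(2) − (2)(-3) = 6
Sum = 32, so (signed) Area = 32/2 = 16, |Area| = 16.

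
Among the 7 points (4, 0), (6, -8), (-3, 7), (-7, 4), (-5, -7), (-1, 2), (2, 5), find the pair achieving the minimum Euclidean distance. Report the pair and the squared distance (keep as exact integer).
Pair = ((-1, 2), (2, 5)); squared distance = 18

Compute all C(7, 2) = 21 pairwise squared distances (x_i − x_j)² + (y_i − y_j)². The minimum is 18, attained by the pair ((-1, 2), (2, 5)).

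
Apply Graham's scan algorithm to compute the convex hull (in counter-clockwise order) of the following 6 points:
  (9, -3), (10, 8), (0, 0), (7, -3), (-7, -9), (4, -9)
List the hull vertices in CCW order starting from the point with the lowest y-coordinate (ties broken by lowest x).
Hull (CCW) = [(-7, -9), (4, -9), (9, -3), (10, 8), (0, 0)]

Graham scan procedure:
  1. Find the pivot p₀ = point with lowest y (tie → lowest x): (-7, -9).
  2. Sort the remaining points by polar angle around p₀.
  3. Walk through sorted points, maintaining a stack; pop the top while the last three entries make a non-left turn (cross product ≤ 0).
  4. Final stack is the convex hull in CCW order: (-7, -9), (4, -9), (9, -3), (10, 8), (0, 0).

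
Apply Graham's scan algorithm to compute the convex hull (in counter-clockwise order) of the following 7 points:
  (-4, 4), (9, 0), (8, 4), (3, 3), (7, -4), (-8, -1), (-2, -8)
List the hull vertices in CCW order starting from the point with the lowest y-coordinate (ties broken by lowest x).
Hull (CCW) = [(-2, -8), (7, -4), (9, 0), (8, 4), (-4, 4), (-8, -1)]

Graham scan procedure:
  1. Find the pivot p₀ = point with lowest y (tie → lowest x): (-2, -8).
  2. Sort the remaining points by polar angle around p₀.
  3. Walk through sorted points, maintaining a stack; pop the top while the last three entries make a non-left turn (cross product ≤ 0).
  4. Final stack is the convex hull in CCW order: (-2, -8), (7, -4), (9, 0), (8, 4), (-4, 4), (-8, -1).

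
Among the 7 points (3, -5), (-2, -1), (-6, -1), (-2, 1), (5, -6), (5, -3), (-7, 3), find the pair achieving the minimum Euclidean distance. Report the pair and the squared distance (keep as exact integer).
Pair = ((-2, -1), (-2, 1)); squared distance = 4

Compute all C(7, 2) = 21 pairwise squared distances (x_i − x_j)² + (y_i − y_j)². The minimum is 4, attained by the pair ((-2, -1), (-2, 1)).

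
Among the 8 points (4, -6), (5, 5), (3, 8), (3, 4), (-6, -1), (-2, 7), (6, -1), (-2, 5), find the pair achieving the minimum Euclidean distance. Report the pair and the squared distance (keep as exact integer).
Pair = ((-2, 7), (-2, 5)); squared distance = 4

Compute all C(8, 2) = 28 pairwise squared distances (x_i − x_j)² + (y_i − y_j)². The minimum is 4, attained by the pair ((-2, 7), (-2, 5)).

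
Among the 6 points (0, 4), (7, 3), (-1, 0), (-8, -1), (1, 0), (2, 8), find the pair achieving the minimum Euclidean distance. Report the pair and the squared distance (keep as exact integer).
Pair = ((-1, 0), (1, 0)); squared distance = 4

Compute all C(6, 2) = 15 pairwise squared distances (x_i − x_j)² + (y_i − y_j)². The minimum is 4, attained by the pair ((-1, 0), (1, 0)).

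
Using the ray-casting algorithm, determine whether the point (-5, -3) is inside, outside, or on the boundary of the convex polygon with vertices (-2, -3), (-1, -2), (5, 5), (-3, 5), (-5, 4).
The point (-5, -3) lies strictly outside the polygon

Cast a horizontal ray to the right from the query point and count how many polygon edges it crosses (each edge strictly once or zero times, handled with the usual half-open convention). 
Parity of crossings → even ⇒ outside.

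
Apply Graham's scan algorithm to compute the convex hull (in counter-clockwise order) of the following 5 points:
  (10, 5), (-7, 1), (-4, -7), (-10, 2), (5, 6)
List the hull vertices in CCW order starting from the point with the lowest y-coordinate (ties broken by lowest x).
Hull (CCW) = [(-4, -7), (10, 5), (5, 6), (-10, 2)]

Graham scan procedure:
  1. Find the pivot p₀ = point with lowest y (tie → lowest x): (-4, -7).
  2. Sort the remaining points by polar angle around p₀.
  3. Walk through sorted points, maintaining a stack; pop the top while the last three entries make a non-left turn (cross product ≤ 0).
  4. Final stack is the convex hull in CCW order: (-4, -7), (10, 5), (5, 6), (-10, 2).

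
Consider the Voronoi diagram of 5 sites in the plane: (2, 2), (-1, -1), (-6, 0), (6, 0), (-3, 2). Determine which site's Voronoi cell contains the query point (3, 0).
Nearest site = (2, 2)

The Voronoi cell of site s contains exactly those query points closer to s than to any other site. Compute squared distances from q = (3, 0) to each site:
  (2 − 3)² + (2 − 0)² = 5
  (6 − 3)² + (0 − 0)² = 9
  (-1 − 3)² + (-1 − 0)² = 17
  (-3 − 3)² + (2 − 0)² = 40
  (-6 − 3)² + (0 − 0)² = 81
Minimum is attained by (2, 2), so q lies in its Voronoi cell.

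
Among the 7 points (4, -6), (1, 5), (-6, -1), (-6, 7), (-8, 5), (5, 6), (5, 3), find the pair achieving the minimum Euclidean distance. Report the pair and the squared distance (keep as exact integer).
Pair = ((-6, 7), (-8, 5)); squared distance = 8

Compute all C(7, 2) = 21 pairwise squared distances (x_i − x_j)² + (y_i − y_j)². The minimum is 8, attained by the pair ((-6, 7), (-8, 5)).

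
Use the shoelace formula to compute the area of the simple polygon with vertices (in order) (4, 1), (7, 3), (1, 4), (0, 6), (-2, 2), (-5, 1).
Area = 47/2

Shoelace formula: Area = (1/2) |Σ_i (x_i · y_{i+1} − x_{i+1} · y_i)| (indices mod n). Compute each cross term:
  (4)(3) − (7)(1) = 5
  (7)(4) − (1)(3) = 25
  (1)(6) − (0)(4) = 6
  (0)(2) − (-2)(6) = 12
  (-2)(1) − (-5)(2) = 8
  (-5)(1) − (4)(1) = -9
Sum = 47, so (signed) Area = 47/2 = 47/2, |Area| = 47/2.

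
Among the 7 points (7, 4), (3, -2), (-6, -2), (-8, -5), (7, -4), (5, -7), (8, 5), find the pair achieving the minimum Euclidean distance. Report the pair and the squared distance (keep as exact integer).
Pair = ((7, 4), (8, 5)); squared distance = 2

Compute all C(7, 2) = 21 pairwise squared distances (x_i − x_j)² + (y_i − y_j)². The minimum is 2, attained by the pair ((7, 4), (8, 5)).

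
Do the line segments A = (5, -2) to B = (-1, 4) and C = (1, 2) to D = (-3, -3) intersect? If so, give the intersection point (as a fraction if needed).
Yes; intersection at (1, 2) (t = 2/3 on AB, s = 0 on CD)

Parametrize AB as A + t(B − A) = (5 + -6 t, -2 + 6 t) and CD as C + s(D − C) = (1 + -4 s, 2 + -5 s). Solve the linear system for (t, s). Determinant = -54 ≠ 0, so a unique intersection of the containing lines exists. Solution: t = 2/3, s = 0 — both in [0, 1], so the segments cross. Intersection point: (1, 2).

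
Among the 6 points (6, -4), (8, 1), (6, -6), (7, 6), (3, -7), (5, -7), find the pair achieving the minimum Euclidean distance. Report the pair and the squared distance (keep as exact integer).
Pair = ((6, -6), (5, -7)); squared distance = 2

Compute all C(6, 2) = 15 pairwise squared distances (x_i − x_j)² + (y_i − y_j)². The minimum is 2, attained by the pair ((6, -6), (5, -7)).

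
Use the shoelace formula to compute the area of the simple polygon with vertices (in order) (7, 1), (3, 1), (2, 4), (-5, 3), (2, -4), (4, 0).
Area = 37

Shoelace formula: Area = (1/2) |Σ_i (x_i · y_{i+1} − x_{i+1} · y_i)| (indices mod n). Compute each cross term:
  (7)(1) − (3)(1) = 4
  (3)(4) − (2)(1) = 10
  (2)(3) − (-5)(4) = 26
  (-5)(-4) − (2)(3) = 14
  (2)(0) − (4)(-4) = 16
  (4)(1) − (7)(0) = 4
Sum = 74, so (signed) Area = 74/2 = 37, |Area| = 37.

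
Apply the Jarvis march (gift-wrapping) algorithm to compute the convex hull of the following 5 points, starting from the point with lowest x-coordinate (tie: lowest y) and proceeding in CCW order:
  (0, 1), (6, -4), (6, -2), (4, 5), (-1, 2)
Hull (CCW) = [(-1, 2), (0, 1), (6, -4), (6, -2), (4, 5)]

Jarvis march: at each step, from the current hull vertex p, select the next vertex q as the point such that every other point lies strictly to the left of (or on) the directed line p → q. (Equivalently: for every other point r, the cross product (q − p) × (r − p) ≥ 0.)
Starting point (lowest x, tie lowest y): (-1, 2). Wrap until returning to start. Resulting hull: (-1, 2), (0, 1), (6, -4), (6, -2), (4, 5).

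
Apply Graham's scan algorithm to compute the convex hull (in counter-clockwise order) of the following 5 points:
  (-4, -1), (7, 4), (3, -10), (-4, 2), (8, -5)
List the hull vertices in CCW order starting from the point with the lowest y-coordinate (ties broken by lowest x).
Hull (CCW) = [(3, -10), (8, -5), (7, 4), (-4, 2), (-4, -1)]

Graham scan procedure:
  1. Find the pivot p₀ = point with lowest y (tie → lowest x): (3, -10).
  2. Sort the remaining points by polar angle around p₀.
  3. Walk through sorted points, maintaining a stack; pop the top while the last three entries make a non-left turn (cross product ≤ 0).
  4. Final stack is the convex hull in CCW order: (3, -10), (8, -5), (7, 4), (-4, 2), (-4, -1).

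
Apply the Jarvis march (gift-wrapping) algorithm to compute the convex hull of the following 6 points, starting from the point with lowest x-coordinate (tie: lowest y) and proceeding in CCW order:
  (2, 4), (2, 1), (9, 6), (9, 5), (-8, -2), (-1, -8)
Hull (CCW) = [(-8, -2), (-1, -8), (9, 5), (9, 6), (2, 4)]

Jarvis march: at each step, from the current hull vertex p, select the next vertex q as the point such that every other point lies strictly to the left of (or on) the directed line p → q. (Equivalently: for every other point r, the cross product (q − p) × (r − p) ≥ 0.)
Starting point (lowest x, tie lowest y): (-8, -2). Wrap until returning to start. Resulting hull: (-8, -2), (-1, -8), (9, 5), (9, 6), (2, 4).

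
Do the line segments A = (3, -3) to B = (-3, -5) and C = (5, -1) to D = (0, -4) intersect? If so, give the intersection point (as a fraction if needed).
Yes; intersection at (0, -4) (t = 1/2 on AB, s = 1 on CD)

Parametrize AB as A + t(B − A) = (3 + -6 t, -3 + -2 t) and CD as C + s(D − C) = (5 + -5 s, -1 + -3 s). Solve the linear system for (t, s). Determinant = -8 ≠ 0, so a unique intersection of the containing lines exists. Solution: t = 1/2, s = 1 — both in [0, 1], so the segments cross. Intersection point: (0, -4).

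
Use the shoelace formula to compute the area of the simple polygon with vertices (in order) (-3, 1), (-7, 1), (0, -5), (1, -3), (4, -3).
Area = 24

Shoelace formula: Area = (1/2) |Σ_i (x_i · y_{i+1} − x_{i+1} · y_i)| (indices mod n). Compute each cross term:
  (-3)(1) − (-7)(1) = 4
  (-7)(-5) − (0)(1) = 35
  (0)(-3) − (1)(-5) = 5
  (1)(-3) − (4)(-3) = 9
  (4)(1) − (-3)(-3) = -5
Sum = 48, so (signed) Area = 48/2 = 24, |Area| = 24.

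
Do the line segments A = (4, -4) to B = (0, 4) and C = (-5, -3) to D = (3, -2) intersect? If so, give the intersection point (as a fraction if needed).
Yes; intersection at (3, -2) (t = 1/4 on AB, s = 1 on CD)

Parametrize AB as A + t(B − A) = (4 + -4 t, -4 + 8 t) and CD as C + s(D − C) = (-5 + 8 s, -3 + 1 s). Solve the linear system for (t, s). Determinant = 68 ≠ 0, so a unique intersection of the containing lines exists. Solution: t = 1/4, s = 1 — both in [0, 1], so the segments cross. Intersection point: (3, -2).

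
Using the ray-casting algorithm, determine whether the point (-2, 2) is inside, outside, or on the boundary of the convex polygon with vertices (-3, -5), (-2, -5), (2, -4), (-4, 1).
The point (-2, 2) lies strictly outside the polygon

Cast a horizontal ray to the right from the query point and count how many polygon edges it crosses (each edge strictly once or zero times, handled with the usual half-open convention). 
Parity of crossings → even ⇒ outside.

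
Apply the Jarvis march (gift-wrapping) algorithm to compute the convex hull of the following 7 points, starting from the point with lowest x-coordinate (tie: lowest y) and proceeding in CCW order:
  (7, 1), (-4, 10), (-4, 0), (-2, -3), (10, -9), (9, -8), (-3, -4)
Hull (CCW) = [(-4, 0), (-3, -4), (10, -9), (7, 1), (-4, 10)]

Jarvis march: at each step, from the current hull vertex p, select the next vertex q as the point such that every other point lies strictly to the left of (or on) the directed line p → q. (Equivalently: for every other point r, the cross product (q − p) × (r − p) ≥ 0.)
Starting point (lowest x, tie lowest y): (-4, 0). Wrap until returning to start. Resulting hull: (-4, 0), (-3, -4), (10, -9), (7, 1), (-4, 10).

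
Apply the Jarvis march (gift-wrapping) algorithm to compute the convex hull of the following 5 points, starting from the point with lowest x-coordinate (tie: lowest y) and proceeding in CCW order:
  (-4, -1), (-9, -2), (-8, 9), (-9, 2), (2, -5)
Hull (CCW) = [(-9, -2), (2, -5), (-8, 9), (-9, 2)]

Jarvis march: at each step, from the current hull vertex p, select the next vertex q as the point such that every other point lies strictly to the left of (or on) the directed line p → q. (Equivalently: for every other point r, the cross product (q − p) × (r − p) ≥ 0.)
Starting point (lowest x, tie lowest y): (-9, -2). Wrap until returning to start. Resulting hull: (-9, -2), (2, -5), (-8, 9), (-9, 2).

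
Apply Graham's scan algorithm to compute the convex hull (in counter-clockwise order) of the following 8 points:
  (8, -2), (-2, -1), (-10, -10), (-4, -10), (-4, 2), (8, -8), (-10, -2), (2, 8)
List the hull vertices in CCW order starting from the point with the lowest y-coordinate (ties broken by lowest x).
Hull (CCW) = [(-10, -10), (-4, -10), (8, -8), (8, -2), (2, 8), (-10, -2)]

Graham scan procedure:
  1. Find the pivot p₀ = point with lowest y (tie → lowest x): (-10, -10).
  2. Sort the remaining points by polar angle around p₀.
  3. Walk through sorted points, maintaining a stack; pop the top while the last three entries make a non-left turn (cross product ≤ 0).
  4. Final stack is the convex hull in CCW order: (-10, -10), (-4, -10), (8, -8), (8, -2), (2, 8), (-10, -2).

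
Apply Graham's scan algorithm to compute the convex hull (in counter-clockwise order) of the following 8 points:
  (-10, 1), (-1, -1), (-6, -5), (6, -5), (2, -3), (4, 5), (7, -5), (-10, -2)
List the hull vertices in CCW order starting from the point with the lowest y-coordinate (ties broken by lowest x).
Hull (CCW) = [(-6, -5), (7, -5), (4, 5), (-10, 1), (-10, -2)]

Graham scan procedure:
  1. Find the pivot p₀ = point with lowest y (tie → lowest x): (-6, -5).
  2. Sort the remaining points by polar angle around p₀.
  3. Walk through sorted points, maintaining a stack; pop the top while the last three entries make a non-left turn (cross product ≤ 0).
  4. Final stack is the convex hull in CCW order: (-6, -5), (7, -5), (4, 5), (-10, 1), (-10, -2).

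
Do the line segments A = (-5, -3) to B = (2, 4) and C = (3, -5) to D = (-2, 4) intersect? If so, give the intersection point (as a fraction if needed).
Yes; intersection at (-4/7, 10/7) (t = 31/49 on AB, s = 5/7 on CD)

Parametrize AB as A + t(B − A) = (-5 + 7 t, -3 + 7 t) and CD as C + s(D − C) = (3 + -5 s, -5 + 9 s). Solve the linear system for (t, s). Determinant = -98 ≠ 0, so a unique intersection of the containing lines exists. Solution: t = 31/49, s = 5/7 — both in [0, 1], so the segments cross. Intersection point: (-4/7, 10/7).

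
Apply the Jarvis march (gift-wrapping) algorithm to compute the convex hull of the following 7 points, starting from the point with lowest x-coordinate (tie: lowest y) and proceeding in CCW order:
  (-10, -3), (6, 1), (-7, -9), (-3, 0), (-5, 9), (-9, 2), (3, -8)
Hull (CCW) = [(-10, -3), (-7, -9), (3, -8), (6, 1), (-5, 9), (-9, 2)]

Jarvis march: at each step, from the current hull vertex p, select the next vertex q as the point such that every other point lies strictly to the left of (or on) the directed line p → q. (Equivalently: for every other point r, the cross product (q − p) × (r − p) ≥ 0.)
Starting point (lowest x, tie lowest y): (-10, -3). Wrap until returning to start. Resulting hull: (-10, -3), (-7, -9), (3, -8), (6, 1), (-5, 9), (-9, 2).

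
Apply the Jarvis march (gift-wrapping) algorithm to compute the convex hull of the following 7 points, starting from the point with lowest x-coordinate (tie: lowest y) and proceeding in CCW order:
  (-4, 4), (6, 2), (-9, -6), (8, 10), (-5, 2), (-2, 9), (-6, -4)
Hull (CCW) = [(-9, -6), (6, 2), (8, 10), (-2, 9)]

Jarvis march: at each step, from the current hull vertex p, select the next vertex q as the point such that every other point lies strictly to the left of (or on) the directed line p → q. (Equivalently: for every other point r, the cross product (q − p) × (r − p) ≥ 0.)
Starting point (lowest x, tie lowest y): (-9, -6). Wrap until returning to start. Resulting hull: (-9, -6), (6, 2), (8, 10), (-2, 9).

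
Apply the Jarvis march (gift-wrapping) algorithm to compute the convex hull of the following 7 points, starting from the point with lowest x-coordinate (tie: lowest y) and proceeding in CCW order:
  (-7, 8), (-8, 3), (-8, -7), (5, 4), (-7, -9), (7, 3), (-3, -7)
Hull (CCW) = [(-8, -7), (-7, -9), (-3, -7), (7, 3), (5, 4), (-7, 8), (-8, 3)]

Jarvis march: at each step, from the current hull vertex p, select the next vertex q as the point such that every other point lies strictly to the left of (or on) the directed line p → q. (Equivalently: for every other point r, the cross product (q − p) × (r − p) ≥ 0.)
Starting point (lowest x, tie lowest y): (-8, -7). Wrap until returning to start. Resulting hull: (-8, -7), (-7, -9), (-3, -7), (7, 3), (5, 4), (-7, 8), (-8, 3).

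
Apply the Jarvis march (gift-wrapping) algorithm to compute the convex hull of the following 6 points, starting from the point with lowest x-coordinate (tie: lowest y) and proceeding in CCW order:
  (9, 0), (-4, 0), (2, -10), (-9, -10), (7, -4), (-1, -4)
Hull (CCW) = [(-9, -10), (2, -10), (7, -4), (9, 0), (-4, 0)]

Jarvis march: at each step, from the current hull vertex p, select the next vertex q as the point such that every other point lies strictly to the left of (or on) the directed line p → q. (Equivalently: for every other point r, the cross product (q − p) × (r − p) ≥ 0.)
Starting point (lowest x, tie lowest y): (-9, -10). Wrap until returning to start. Resulting hull: (-9, -10), (2, -10), (7, -4), (9, 0), (-4, 0).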